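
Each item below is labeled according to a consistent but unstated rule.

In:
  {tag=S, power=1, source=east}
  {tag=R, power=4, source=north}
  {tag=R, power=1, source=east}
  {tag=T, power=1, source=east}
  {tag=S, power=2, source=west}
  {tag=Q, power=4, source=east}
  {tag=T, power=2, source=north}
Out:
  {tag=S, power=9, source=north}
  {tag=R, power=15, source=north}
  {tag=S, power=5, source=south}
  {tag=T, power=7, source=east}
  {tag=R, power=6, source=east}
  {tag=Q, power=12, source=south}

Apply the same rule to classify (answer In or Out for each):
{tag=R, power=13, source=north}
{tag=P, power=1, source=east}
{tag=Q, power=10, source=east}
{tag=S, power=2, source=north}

All 'In' examples share one property — power ≤ 4 — and every 'Out' example lacks it.
{tag=R, power=13, source=north} — power = 13, hence Out.
{tag=P, power=1, source=east} — power = 1, hence In.
{tag=Q, power=10, source=east} — power = 10, hence Out.
{tag=S, power=2, source=north} — power = 2, hence In.

Out, In, Out, In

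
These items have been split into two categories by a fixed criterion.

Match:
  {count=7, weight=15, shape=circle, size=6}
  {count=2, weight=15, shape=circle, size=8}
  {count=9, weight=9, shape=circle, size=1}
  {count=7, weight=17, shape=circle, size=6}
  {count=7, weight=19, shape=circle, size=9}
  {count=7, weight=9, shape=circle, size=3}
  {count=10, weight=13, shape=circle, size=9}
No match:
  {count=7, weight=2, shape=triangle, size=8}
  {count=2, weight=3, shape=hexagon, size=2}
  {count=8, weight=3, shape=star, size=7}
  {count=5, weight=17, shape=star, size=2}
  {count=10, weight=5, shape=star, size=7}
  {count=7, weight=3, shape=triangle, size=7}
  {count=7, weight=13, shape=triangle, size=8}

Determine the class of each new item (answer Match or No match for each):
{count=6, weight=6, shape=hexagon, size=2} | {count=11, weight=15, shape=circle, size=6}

No match, Match

'Match' ⟺ shape is circle.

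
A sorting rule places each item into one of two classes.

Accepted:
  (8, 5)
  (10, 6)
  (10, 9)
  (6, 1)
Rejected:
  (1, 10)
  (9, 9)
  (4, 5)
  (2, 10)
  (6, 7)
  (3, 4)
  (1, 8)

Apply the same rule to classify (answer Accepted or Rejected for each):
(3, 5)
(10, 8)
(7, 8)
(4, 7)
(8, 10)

The rule appears to be: first > second.
(3, 5) → 3 < 5 → Rejected. (10, 8) → 10 > 8 → Accepted. (7, 8) → 7 < 8 → Rejected. (4, 7) → 4 < 7 → Rejected. (8, 10) → 8 < 10 → Rejected.

Rejected, Accepted, Rejected, Rejected, Rejected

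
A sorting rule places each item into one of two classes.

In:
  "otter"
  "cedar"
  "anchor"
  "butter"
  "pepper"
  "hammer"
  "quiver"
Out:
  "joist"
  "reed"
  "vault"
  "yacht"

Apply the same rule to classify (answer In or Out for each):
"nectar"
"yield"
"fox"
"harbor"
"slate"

All 'In' examples share one property — ends with 'r' — and every 'Out' example lacks it.
"nectar" — ends with 'r', hence In. "yield" — ends with 'd', hence Out. "fox" — ends with 'x', hence Out. "harbor" — ends with 'r', hence In. "slate" — ends with 'e', hence Out.

In, Out, Out, In, Out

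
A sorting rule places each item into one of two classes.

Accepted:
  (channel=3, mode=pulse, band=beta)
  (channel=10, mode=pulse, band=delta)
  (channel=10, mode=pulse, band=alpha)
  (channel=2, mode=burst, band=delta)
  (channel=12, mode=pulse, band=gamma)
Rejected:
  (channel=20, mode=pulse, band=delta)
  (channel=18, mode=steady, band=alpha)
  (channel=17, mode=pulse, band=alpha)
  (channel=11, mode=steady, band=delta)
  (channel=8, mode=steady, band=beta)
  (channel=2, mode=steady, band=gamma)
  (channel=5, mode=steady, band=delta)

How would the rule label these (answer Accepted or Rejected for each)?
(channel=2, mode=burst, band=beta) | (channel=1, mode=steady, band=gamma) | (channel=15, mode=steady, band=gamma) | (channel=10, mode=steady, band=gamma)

The simplest hypothesis consistent with all the labels is: mode is not steady AND channel ≤ 12.
(channel=2, mode=burst, band=beta) — mode is burst, channel = 2, hence Accepted.
(channel=1, mode=steady, band=gamma) — mode is steady, channel = 1, hence Rejected.
(channel=15, mode=steady, band=gamma) — mode is steady, channel = 15, hence Rejected.
(channel=10, mode=steady, band=gamma) — mode is steady, channel = 10, hence Rejected.

Accepted, Rejected, Rejected, Rejected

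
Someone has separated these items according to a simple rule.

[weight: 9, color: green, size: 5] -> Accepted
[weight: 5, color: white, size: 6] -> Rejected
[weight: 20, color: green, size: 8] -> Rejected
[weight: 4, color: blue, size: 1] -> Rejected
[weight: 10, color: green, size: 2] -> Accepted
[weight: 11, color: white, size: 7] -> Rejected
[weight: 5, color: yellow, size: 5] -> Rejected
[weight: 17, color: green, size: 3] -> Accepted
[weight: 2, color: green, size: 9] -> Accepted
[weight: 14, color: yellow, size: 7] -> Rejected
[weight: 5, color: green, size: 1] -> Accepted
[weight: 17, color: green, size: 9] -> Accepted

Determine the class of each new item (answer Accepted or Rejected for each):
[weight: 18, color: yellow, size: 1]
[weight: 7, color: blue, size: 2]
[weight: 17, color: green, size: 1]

Rejected, Rejected, Accepted

A rule that fits every label: color is green AND weight ≤ 17 — true of each 'Accepted' example, false of each 'Rejected' one.
[weight: 18, color: yellow, size: 1] → color is yellow, weight = 18 → Rejected. [weight: 7, color: blue, size: 2] → color is blue, weight = 7 → Rejected. [weight: 17, color: green, size: 1] → color is green, weight = 17 → Accepted.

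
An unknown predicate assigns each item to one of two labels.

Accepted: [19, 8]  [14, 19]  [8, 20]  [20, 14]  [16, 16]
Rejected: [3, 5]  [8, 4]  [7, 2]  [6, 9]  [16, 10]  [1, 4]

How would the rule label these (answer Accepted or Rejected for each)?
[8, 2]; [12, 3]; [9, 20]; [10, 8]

The pattern is that an item is 'Accepted' exactly when: sum ≥ 27.

Rejected, Rejected, Accepted, Rejected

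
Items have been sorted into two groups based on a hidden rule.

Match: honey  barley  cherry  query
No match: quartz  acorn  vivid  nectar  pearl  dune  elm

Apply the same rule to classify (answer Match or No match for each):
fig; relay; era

The simplest hypothesis consistent with all the labels is: contains 'y'.
fig: no 'y', does not pass → No match. relay: has 'y', has this property → Match. era: no 'y', does not pass → No match.

No match, Match, No match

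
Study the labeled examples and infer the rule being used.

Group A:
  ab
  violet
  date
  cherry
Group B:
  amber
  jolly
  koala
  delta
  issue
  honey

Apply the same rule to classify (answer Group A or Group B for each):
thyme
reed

Group B, Group A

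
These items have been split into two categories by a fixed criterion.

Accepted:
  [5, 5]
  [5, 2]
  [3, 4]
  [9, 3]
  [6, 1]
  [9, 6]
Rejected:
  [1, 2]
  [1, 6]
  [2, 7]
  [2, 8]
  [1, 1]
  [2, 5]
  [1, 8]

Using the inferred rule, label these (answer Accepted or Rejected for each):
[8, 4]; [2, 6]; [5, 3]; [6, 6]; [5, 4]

The pattern is that an item is 'Accepted' exactly when: first ≥ 3.
[8, 4] — first 8, hence Accepted. [2, 6] — first 2, hence Rejected. [5, 3] — first 5, hence Accepted. [6, 6] — first 6, hence Accepted. [5, 4] — first 5, hence Accepted.

Accepted, Rejected, Accepted, Accepted, Accepted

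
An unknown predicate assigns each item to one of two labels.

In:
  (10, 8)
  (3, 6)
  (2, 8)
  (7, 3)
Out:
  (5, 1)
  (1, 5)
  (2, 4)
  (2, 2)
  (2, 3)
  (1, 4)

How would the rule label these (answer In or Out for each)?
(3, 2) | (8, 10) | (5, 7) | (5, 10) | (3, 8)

Out, In, In, In, In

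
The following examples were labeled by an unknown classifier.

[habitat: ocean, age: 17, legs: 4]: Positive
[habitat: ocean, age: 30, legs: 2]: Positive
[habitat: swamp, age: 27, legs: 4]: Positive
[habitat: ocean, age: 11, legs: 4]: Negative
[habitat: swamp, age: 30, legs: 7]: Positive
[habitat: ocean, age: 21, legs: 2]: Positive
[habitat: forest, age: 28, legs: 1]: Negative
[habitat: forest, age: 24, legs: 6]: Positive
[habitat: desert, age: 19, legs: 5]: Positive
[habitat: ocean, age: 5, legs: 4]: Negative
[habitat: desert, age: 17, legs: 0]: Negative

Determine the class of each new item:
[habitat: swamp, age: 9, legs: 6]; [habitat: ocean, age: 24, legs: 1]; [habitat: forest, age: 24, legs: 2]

The common property of the 'Positive' items is: age ≥ 17 AND legs ≥ 2. No 'Negative' item has it.
Negative: [habitat: swamp, age: 9, legs: 6], since age = 9, legs = 6.
Negative: [habitat: ocean, age: 24, legs: 1], since age = 24, legs = 1.
Positive: [habitat: forest, age: 24, legs: 2], since age = 24, legs = 2.

Negative, Negative, Positive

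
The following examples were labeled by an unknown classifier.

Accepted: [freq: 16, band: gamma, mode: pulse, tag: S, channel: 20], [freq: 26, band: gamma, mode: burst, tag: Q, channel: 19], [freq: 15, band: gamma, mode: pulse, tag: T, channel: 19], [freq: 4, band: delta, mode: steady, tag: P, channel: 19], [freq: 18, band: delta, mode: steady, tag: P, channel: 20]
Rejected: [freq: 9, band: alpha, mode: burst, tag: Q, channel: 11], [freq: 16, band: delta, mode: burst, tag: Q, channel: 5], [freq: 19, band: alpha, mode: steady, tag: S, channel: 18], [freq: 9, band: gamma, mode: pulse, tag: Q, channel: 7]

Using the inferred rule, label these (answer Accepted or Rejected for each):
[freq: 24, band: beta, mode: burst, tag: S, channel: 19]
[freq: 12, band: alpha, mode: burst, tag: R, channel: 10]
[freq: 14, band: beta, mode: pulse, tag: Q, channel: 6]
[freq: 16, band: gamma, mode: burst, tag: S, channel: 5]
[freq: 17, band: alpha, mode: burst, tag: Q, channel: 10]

Accepted, Rejected, Rejected, Rejected, Rejected

Every 'Accepted' example satisfies: channel ≥ 19. None of the 'Rejected' examples do.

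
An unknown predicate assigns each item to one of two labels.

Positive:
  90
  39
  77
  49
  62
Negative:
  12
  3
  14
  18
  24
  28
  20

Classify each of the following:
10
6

Negative, Negative

All 'Positive' examples share one property — at least 39 — and every 'Negative' example lacks it.
10 — 10 < 39, hence Negative. 6 — 6 < 39, hence Negative.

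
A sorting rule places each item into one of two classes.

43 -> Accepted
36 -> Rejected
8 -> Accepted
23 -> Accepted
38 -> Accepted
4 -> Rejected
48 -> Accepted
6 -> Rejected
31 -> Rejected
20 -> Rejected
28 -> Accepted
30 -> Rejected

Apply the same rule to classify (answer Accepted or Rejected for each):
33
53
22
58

Accepted, Accepted, Rejected, Accepted

The classifier is using: ≡ 3 (mod 5).
Accepted: 33, since 33 mod 5 = 3.
Accepted: 53, since 53 mod 5 = 3.
Rejected: 22, since 22 mod 5 = 2.
Accepted: 58, since 58 mod 5 = 3.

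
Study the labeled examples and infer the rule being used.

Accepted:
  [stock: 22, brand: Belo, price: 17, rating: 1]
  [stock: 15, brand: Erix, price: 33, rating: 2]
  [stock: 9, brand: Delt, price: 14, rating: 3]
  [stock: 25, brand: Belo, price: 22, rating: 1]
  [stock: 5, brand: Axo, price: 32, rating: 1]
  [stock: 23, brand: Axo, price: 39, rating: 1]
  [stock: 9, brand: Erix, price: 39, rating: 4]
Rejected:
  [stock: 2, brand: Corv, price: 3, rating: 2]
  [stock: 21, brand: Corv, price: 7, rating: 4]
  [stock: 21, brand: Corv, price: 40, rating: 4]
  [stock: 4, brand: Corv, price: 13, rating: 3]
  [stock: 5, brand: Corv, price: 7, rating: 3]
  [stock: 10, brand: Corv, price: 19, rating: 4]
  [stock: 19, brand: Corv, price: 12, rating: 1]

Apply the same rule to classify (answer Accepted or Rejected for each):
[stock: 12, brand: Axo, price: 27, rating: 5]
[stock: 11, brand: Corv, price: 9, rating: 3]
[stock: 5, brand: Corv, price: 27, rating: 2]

The classifier is using: brand is not Corv.
[stock: 12, brand: Axo, price: 27, rating: 5]: brand is Axo, qualifies → Accepted.
[stock: 11, brand: Corv, price: 9, rating: 3]: brand is Corv, fails the rule → Rejected.
[stock: 5, brand: Corv, price: 27, rating: 2]: brand is Corv, fails the rule → Rejected.

Accepted, Rejected, Rejected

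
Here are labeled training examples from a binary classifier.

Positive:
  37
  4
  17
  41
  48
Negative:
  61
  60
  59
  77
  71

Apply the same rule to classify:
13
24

Positive, Positive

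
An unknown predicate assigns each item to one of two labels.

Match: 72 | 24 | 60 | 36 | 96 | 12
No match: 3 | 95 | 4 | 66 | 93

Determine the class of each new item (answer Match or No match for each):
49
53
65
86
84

Checking candidate rules against both groups, what survives is: multiple of 12.
49: 49 = 12·4 + 1, does not satisfy this → No match.
53: 53 = 12·4 + 5, does not satisfy this → No match.
65: 65 = 12·5 + 5, does not satisfy this → No match.
86: 86 = 12·7 + 2, does not satisfy this → No match.
84: 84 = 12·7, passes → Match.

No match, No match, No match, No match, Match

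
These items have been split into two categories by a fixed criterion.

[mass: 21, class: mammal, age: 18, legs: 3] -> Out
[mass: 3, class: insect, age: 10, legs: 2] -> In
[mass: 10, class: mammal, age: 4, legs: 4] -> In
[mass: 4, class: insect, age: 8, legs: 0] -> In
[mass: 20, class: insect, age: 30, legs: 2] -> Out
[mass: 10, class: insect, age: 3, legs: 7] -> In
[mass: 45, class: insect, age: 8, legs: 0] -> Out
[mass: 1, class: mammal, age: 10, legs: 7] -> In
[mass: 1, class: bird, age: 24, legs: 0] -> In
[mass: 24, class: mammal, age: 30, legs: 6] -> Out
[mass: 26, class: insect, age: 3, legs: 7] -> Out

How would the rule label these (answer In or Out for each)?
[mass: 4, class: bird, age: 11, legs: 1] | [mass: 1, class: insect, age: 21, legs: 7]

The classifier is using: mass ≤ 10.

In, In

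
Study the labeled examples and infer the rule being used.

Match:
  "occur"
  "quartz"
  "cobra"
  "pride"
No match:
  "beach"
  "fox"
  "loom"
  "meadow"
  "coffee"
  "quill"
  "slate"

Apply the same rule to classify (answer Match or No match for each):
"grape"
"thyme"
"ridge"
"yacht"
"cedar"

Match, No match, Match, No match, Match

The classifier is using: contains 'r'.
Match: "grape", since has 'r'.
No match: "thyme", since no 'r'.
Match: "ridge", since has 'r'.
No match: "yacht", since no 'r'.
Match: "cedar", since has 'r'.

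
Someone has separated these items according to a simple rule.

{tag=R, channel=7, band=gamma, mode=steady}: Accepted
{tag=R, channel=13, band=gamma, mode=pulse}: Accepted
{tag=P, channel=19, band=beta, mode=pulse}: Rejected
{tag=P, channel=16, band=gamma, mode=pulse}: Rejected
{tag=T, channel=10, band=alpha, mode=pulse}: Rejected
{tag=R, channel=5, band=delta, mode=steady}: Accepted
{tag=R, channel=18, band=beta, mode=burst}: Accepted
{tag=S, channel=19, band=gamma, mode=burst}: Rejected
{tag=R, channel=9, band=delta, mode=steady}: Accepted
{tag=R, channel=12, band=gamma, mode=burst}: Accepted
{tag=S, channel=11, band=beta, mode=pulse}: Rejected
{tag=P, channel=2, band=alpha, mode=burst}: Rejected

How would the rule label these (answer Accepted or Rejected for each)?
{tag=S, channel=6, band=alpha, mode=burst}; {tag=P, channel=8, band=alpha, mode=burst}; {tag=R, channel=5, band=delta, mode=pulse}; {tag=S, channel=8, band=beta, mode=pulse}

Rejected, Rejected, Accepted, Rejected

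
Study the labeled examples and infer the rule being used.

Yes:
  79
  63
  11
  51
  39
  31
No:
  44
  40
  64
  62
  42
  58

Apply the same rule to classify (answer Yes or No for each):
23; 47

Yes, Yes

Rule: odd. This holds for each 'Yes' example and fails for each 'No' one.
Yes: 23, since 23 is odd. Yes: 47, since 47 is odd.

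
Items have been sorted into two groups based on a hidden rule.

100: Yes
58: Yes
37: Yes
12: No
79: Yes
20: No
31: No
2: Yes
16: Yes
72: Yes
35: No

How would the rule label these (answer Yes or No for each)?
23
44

Yes, Yes

The common property of the 'Yes' items is: ≡ 2 (mod 7). No 'No' item has it.
23: Yes (23 mod 7 = 2).
44: Yes (44 mod 7 = 2).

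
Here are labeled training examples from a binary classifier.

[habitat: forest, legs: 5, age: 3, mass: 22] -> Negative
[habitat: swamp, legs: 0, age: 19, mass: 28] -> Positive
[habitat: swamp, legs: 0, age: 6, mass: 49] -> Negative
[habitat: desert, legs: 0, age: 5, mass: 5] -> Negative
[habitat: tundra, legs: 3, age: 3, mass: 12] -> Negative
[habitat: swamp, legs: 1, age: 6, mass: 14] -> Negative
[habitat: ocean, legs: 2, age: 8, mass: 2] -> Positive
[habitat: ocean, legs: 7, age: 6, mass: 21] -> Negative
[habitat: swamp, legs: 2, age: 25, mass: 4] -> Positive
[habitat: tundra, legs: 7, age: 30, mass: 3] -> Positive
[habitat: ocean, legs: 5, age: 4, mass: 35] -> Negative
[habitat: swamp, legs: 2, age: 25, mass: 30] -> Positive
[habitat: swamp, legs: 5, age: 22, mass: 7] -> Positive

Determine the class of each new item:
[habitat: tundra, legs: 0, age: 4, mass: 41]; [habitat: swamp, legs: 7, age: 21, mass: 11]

Negative, Positive

The common property of the 'Positive' items is: age ≥ 8. No 'Negative' item has it.
[habitat: tundra, legs: 0, age: 4, mass: 41]: Negative (age = 4). [habitat: swamp, legs: 7, age: 21, mass: 11]: Positive (age = 21).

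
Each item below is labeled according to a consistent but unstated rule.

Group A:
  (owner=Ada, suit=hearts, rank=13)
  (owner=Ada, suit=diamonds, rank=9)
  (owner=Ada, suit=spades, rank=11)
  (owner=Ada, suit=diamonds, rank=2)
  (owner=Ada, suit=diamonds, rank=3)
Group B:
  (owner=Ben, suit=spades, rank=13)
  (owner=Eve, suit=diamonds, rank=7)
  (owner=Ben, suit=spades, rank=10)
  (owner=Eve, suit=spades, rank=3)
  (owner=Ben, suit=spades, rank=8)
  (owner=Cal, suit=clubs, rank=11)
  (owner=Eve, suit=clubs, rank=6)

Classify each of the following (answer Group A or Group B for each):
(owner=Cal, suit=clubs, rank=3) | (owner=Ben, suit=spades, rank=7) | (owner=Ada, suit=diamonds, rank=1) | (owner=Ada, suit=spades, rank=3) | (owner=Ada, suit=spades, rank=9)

A rule that fits every label: owner is Ada — true of each 'Group A' example, false of each 'Group B' one.
(owner=Cal, suit=clubs, rank=3) — owner is Cal, hence Group B. (owner=Ben, suit=spades, rank=7) — owner is Ben, hence Group B. (owner=Ada, suit=diamonds, rank=1) — owner is Ada, hence Group A. (owner=Ada, suit=spades, rank=3) — owner is Ada, hence Group A. (owner=Ada, suit=spades, rank=9) — owner is Ada, hence Group A.

Group B, Group B, Group A, Group A, Group A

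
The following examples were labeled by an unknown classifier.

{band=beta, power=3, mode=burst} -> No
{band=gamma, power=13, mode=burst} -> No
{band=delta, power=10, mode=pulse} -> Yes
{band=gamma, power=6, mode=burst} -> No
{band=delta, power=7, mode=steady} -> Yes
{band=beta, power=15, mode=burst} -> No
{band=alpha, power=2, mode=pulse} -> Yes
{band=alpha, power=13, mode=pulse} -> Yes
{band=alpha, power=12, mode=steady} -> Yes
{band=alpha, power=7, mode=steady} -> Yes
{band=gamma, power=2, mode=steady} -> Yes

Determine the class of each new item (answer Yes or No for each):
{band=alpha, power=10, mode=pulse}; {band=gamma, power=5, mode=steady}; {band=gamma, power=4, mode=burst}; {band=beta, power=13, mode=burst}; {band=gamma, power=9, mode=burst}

Yes, Yes, No, No, No

Looking at the examples, the only property every 'Yes' case has and every 'No' case lacks is: mode is not burst.
Yes: {band=alpha, power=10, mode=pulse}, since mode is pulse. Yes: {band=gamma, power=5, mode=steady}, since mode is steady. No: {band=gamma, power=4, mode=burst}, since mode is burst. No: {band=beta, power=13, mode=burst}, since mode is burst. No: {band=gamma, power=9, mode=burst}, since mode is burst.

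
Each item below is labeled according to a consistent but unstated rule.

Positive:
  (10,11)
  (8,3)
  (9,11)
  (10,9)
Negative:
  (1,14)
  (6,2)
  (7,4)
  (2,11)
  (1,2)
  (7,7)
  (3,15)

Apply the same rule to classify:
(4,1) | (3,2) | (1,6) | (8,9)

The simplest hypothesis consistent with all the labels is: first ≥ 8.
(4,1) — first 4, hence Negative.
(3,2) — first 3, hence Negative.
(1,6) — first 1, hence Negative.
(8,9) — first 8, hence Positive.

Negative, Negative, Negative, Positive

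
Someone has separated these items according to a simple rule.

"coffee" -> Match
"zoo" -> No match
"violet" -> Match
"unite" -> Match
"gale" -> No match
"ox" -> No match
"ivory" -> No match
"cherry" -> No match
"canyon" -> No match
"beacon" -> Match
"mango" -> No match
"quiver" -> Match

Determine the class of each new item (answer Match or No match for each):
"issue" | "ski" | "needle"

Match, No match, Match

Rule: has ≥ 3 vowels. This holds for each 'Match' example and fails for each 'No match' one.
"issue": Match (3 vowels). "ski": No match (1 vowel). "needle": Match (3 vowels).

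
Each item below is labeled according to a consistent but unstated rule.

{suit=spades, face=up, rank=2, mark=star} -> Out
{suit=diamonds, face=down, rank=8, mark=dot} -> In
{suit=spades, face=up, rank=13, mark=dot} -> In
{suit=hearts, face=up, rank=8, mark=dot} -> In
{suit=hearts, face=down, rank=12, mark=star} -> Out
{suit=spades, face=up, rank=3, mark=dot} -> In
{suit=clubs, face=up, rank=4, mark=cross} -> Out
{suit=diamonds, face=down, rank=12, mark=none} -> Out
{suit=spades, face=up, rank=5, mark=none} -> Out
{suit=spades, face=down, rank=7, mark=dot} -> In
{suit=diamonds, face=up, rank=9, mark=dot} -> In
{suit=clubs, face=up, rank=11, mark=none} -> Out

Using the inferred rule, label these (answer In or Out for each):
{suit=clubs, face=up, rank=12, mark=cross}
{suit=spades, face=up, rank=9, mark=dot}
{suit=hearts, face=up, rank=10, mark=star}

Out, In, Out

A rule that fits every label: mark is dot — true of each 'In' example, false of each 'Out' one.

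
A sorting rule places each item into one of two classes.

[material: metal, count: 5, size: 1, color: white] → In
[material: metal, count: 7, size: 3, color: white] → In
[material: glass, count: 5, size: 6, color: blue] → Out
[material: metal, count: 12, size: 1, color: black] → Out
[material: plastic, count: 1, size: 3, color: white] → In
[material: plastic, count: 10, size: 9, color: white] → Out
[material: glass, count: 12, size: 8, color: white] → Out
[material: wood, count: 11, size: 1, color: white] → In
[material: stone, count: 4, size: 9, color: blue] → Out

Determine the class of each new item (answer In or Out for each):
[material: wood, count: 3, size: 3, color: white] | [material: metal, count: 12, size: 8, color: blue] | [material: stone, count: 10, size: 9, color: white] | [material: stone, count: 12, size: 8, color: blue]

In, Out, Out, Out

The simplest hypothesis consistent with all the labels is: color is white AND size ≤ 3.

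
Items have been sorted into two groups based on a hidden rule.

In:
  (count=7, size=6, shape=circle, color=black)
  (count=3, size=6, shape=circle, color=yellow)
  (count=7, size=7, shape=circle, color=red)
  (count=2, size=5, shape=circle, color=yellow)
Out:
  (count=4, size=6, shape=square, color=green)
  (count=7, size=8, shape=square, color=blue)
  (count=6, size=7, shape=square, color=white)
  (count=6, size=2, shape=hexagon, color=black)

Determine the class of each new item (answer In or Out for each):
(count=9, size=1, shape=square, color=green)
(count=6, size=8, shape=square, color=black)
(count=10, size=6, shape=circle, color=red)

Out, Out, In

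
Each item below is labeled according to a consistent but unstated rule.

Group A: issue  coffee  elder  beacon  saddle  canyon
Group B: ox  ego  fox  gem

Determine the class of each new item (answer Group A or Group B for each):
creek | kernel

Group A, Group A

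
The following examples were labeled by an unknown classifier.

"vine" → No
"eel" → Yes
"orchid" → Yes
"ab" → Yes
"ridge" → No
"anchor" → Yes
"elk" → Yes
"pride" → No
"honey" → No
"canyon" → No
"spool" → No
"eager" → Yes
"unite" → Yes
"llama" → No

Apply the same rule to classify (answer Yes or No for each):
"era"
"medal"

Yes, No

'Yes' ⟺ starts with a vowel.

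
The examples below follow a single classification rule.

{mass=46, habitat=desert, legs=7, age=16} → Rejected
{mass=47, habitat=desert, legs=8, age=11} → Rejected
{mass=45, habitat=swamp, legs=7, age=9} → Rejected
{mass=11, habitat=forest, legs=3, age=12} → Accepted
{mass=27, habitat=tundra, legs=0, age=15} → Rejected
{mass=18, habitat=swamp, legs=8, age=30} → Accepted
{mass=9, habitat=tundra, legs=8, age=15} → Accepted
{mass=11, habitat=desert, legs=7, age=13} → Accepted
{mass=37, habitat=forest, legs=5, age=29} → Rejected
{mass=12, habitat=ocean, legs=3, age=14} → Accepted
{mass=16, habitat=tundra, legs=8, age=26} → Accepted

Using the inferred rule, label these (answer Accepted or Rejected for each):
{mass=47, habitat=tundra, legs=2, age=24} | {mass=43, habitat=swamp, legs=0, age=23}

Rejected, Rejected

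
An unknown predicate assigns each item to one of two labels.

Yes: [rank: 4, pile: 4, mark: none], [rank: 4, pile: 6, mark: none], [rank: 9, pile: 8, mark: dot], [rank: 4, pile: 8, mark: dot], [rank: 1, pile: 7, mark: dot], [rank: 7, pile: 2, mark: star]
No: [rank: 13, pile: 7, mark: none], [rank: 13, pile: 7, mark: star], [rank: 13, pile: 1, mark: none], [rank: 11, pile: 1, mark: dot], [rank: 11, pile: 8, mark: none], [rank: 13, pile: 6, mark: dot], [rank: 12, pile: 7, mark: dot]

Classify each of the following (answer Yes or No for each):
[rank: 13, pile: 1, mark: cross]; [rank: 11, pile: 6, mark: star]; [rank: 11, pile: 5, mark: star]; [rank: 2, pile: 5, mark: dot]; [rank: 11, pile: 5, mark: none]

No, No, No, Yes, No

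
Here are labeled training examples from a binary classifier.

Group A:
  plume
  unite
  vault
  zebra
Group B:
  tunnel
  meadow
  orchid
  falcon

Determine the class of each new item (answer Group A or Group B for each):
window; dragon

Group B, Group B

'Group A' ⟺ odd length.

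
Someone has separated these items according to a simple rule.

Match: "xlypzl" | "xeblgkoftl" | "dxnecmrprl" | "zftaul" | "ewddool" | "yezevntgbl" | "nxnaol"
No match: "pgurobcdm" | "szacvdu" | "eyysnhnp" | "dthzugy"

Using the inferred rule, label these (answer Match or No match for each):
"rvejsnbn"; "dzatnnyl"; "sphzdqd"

No match, Match, No match

Every 'Match' example satisfies: contains 'l'. None of the 'No match' examples do.
"rvejsnbn": no 'l' — fails this test, so No match. "dzatnnyl": has 'l' — satisfies this, so Match. "sphzdqd": no 'l' — fails this test, so No match.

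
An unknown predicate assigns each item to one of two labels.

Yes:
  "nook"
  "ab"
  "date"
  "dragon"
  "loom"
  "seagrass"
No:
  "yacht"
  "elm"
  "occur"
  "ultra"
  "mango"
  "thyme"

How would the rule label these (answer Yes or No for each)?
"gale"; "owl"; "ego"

Yes, No, No

Comparing the two groups points to one rule — even length.
"gale": Yes (length 4). "owl": No (length 3). "ego": No (length 3).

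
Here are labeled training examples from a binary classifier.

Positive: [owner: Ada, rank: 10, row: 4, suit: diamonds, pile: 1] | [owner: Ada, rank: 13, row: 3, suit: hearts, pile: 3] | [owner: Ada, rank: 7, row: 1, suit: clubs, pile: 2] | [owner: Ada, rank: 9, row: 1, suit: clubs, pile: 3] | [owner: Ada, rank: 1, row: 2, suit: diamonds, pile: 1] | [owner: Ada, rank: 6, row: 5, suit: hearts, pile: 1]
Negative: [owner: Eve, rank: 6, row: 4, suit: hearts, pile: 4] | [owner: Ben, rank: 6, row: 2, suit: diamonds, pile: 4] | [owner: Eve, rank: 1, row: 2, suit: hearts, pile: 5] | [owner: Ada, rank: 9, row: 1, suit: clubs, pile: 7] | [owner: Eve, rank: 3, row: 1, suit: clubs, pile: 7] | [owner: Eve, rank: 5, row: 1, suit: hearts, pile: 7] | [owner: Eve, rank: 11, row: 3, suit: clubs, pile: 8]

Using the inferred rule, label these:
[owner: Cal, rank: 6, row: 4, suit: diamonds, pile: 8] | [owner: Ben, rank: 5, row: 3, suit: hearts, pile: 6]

Negative, Negative

The classifier is using: pile ≤ 3.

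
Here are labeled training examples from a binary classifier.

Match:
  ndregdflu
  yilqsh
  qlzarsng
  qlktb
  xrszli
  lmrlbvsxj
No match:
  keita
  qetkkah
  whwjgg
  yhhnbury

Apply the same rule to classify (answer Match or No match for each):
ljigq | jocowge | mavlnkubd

'Match' ⟺ contains 'l'.

Match, No match, Match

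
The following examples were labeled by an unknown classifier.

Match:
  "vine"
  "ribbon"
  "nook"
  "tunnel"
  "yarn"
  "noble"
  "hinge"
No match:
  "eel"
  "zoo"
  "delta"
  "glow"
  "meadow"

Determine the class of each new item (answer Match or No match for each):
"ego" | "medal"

No match, No match

The common property of the 'Match' items is: contains 'n'. No 'No match' item has it.
"ego": no 'n' — lacks this property, so No match. "medal": no 'n' — lacks this property, so No match.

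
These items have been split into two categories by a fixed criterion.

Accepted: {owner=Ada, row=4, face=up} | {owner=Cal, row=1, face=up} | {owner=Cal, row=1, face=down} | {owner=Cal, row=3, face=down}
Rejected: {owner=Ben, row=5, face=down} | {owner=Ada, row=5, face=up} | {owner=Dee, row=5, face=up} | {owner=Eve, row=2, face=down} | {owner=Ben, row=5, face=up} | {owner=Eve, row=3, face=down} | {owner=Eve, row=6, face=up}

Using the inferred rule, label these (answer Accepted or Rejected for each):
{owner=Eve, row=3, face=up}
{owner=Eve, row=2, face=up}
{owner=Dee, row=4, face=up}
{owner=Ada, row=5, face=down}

Rejected, Rejected, Accepted, Rejected

'Accepted' ⟺ owner is Cal OR row = 4.
{owner=Eve, row=3, face=up}: owner is Eve, row = 3 — doesn't match, so Rejected. {owner=Eve, row=2, face=up}: owner is Eve, row = 2 — doesn't match, so Rejected. {owner=Dee, row=4, face=up}: owner is Dee, row = 4 — fits, so Accepted. {owner=Ada, row=5, face=down}: owner is Ada, row = 5 — doesn't match, so Rejected.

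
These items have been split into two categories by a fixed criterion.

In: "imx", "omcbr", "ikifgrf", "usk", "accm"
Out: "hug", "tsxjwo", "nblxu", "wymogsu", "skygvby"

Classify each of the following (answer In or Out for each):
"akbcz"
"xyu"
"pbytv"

The simplest hypothesis consistent with all the labels is: starts with a vowel.
"akbcz" → starts with 'a' → In. "xyu" → starts with 'x' → Out. "pbytv" → starts with 'p' → Out.

In, Out, Out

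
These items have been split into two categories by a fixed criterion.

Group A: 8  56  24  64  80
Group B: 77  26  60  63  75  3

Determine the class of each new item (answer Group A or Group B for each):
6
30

Group B, Group B

The pattern is that an item is 'Group A' exactly when: multiple of 8.
6: 6 = 8·0 + 6, doesn't qualify → Group B. 30: 30 = 8·3 + 6, doesn't qualify → Group B.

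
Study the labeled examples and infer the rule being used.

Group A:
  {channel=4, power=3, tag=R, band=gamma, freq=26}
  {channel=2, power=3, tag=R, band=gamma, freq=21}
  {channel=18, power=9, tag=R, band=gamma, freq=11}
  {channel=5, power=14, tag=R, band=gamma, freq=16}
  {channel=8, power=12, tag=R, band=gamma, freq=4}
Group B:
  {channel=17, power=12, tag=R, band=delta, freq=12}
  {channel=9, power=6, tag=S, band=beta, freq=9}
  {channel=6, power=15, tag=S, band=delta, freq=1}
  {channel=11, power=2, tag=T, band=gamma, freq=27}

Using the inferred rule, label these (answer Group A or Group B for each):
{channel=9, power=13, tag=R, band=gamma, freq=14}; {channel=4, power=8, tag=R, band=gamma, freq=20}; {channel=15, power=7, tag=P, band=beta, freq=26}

All 'Group A' examples share one property — band is gamma AND tag is R — and every 'Group B' example lacks it.
{channel=9, power=13, tag=R, band=gamma, freq=14} → band is gamma, tag is R → Group A.
{channel=4, power=8, tag=R, band=gamma, freq=20} → band is gamma, tag is R → Group A.
{channel=15, power=7, tag=P, band=beta, freq=26} → band is beta, tag is P → Group B.

Group A, Group A, Group B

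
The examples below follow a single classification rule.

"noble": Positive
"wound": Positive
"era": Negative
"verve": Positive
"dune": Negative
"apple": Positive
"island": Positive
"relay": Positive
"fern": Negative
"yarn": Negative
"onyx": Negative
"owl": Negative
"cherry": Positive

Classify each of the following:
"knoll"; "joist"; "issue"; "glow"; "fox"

Positive, Positive, Positive, Negative, Negative

'Positive' ⟺ length ≥ 5.
"knoll" → length 5 → Positive. "joist" → length 5 → Positive. "issue" → length 5 → Positive. "glow" → length 4 → Negative. "fox" → length 3 → Negative.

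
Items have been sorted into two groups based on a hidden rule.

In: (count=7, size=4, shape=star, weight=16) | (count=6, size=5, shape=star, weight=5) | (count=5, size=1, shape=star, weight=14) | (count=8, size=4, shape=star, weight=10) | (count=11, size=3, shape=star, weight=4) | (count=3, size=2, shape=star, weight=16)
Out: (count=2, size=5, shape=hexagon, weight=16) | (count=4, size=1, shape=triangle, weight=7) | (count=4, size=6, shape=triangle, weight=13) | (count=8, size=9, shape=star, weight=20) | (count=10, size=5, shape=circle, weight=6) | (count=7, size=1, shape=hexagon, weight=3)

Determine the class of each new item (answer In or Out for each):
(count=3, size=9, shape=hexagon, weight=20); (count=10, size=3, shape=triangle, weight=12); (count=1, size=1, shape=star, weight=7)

The distinguishing property — shape is star AND size ≤ 5 — holds for all the 'In' cases and none of the 'Out' cases.
(count=3, size=9, shape=hexagon, weight=20) — shape is hexagon, size = 9, hence Out. (count=10, size=3, shape=triangle, weight=12) — shape is triangle, size = 3, hence Out. (count=1, size=1, shape=star, weight=7) — shape is star, size = 1, hence In.

Out, Out, In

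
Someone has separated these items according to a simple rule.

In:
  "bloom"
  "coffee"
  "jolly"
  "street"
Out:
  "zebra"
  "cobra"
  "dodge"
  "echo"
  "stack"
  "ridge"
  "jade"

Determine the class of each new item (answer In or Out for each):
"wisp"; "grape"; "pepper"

Out, Out, In

Every 'In' example satisfies: has a double letter. None of the 'Out' examples do.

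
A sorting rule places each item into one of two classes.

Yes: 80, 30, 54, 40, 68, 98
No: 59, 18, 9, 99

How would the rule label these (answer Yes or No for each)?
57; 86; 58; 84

The distinguishing property — even AND at least 30 — holds for all the 'Yes' cases and none of the 'No' cases.

No, Yes, Yes, Yes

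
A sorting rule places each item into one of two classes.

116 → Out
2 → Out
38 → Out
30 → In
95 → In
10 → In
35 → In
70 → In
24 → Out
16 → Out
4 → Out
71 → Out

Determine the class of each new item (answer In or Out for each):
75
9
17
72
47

'In' ⟺ multiple of 5.
75 → 75 = 5·15 → In. 9 → 9 = 5·1 + 4 → Out. 17 → 17 = 5·3 + 2 → Out. 72 → 72 = 5·14 + 2 → Out. 47 → 47 = 5·9 + 2 → Out.

In, Out, Out, Out, Out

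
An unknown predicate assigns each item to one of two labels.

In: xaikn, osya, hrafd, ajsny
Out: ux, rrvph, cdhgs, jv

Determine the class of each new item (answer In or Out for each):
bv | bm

Out, Out

The classifier is using: contains 'a'.
bv: no 'a', fails this test → Out. bm: no 'a', fails this test → Out.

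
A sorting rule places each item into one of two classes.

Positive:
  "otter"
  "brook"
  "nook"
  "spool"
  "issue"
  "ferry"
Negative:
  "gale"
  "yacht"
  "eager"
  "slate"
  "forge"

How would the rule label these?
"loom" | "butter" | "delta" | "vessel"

All 'Positive' examples share one property — has a double letter — and every 'Negative' example lacks it.
"loom" → 'oo' doubled → Positive. "butter" → 'tt' doubled → Positive. "delta" → no doubled letter → Negative. "vessel" → 'ss' doubled → Positive.

Positive, Positive, Negative, Positive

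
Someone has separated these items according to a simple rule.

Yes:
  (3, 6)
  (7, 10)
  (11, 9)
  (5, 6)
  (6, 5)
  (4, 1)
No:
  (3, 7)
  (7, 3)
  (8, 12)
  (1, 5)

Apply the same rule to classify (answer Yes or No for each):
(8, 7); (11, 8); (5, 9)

'Yes' ⟺ |first − second| ≤ 3.
(8, 7) → |8−7| = 1 → Yes. (11, 8) → |11−8| = 3 → Yes. (5, 9) → |5−9| = 4 → No.

Yes, Yes, No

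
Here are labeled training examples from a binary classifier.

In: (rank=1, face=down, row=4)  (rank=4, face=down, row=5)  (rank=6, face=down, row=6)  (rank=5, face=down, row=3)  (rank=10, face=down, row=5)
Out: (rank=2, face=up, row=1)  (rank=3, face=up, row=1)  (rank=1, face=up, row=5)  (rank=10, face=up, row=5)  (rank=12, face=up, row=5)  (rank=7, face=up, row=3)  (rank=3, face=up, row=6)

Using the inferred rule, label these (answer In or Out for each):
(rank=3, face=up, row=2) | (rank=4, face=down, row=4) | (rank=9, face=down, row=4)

The simplest hypothesis consistent with all the labels is: face is down.
(rank=3, face=up, row=2): face is up, does not fit → Out.
(rank=4, face=down, row=4): face is down, qualifies → In.
(rank=9, face=down, row=4): face is down, qualifies → In.

Out, In, In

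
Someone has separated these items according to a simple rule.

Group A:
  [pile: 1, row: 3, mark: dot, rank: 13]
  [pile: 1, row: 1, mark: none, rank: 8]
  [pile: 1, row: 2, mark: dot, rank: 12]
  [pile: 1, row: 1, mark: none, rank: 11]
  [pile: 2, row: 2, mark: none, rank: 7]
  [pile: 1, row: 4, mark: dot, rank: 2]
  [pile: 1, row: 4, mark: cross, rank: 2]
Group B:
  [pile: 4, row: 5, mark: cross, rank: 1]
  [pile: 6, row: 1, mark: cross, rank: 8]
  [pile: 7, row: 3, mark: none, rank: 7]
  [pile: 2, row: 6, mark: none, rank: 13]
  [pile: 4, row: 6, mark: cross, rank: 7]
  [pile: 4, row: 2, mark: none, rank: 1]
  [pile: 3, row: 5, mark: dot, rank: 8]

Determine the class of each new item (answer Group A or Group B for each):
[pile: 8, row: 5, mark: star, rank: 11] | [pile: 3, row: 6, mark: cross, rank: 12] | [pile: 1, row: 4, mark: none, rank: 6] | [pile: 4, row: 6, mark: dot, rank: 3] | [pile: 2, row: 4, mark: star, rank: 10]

Group B, Group B, Group A, Group B, Group A

The simplest hypothesis consistent with all the labels is: pile ≤ 2 AND row ≤ 4.
[pile: 8, row: 5, mark: star, rank: 11]: pile = 8, row = 5, lacks this property → Group B.
[pile: 3, row: 6, mark: cross, rank: 12]: pile = 3, row = 6, lacks this property → Group B.
[pile: 1, row: 4, mark: none, rank: 6]: pile = 1, row = 4, qualifies → Group A.
[pile: 4, row: 6, mark: dot, rank: 3]: pile = 4, row = 6, lacks this property → Group B.
[pile: 2, row: 4, mark: star, rank: 10]: pile = 2, row = 4, qualifies → Group A.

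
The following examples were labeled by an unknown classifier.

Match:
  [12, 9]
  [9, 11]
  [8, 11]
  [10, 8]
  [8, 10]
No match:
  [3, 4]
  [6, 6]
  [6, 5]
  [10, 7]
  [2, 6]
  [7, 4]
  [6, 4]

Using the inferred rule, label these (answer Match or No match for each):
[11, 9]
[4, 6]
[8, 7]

Match, No match, No match

The pattern is that an item is 'Match' exactly when: sum ≥ 18.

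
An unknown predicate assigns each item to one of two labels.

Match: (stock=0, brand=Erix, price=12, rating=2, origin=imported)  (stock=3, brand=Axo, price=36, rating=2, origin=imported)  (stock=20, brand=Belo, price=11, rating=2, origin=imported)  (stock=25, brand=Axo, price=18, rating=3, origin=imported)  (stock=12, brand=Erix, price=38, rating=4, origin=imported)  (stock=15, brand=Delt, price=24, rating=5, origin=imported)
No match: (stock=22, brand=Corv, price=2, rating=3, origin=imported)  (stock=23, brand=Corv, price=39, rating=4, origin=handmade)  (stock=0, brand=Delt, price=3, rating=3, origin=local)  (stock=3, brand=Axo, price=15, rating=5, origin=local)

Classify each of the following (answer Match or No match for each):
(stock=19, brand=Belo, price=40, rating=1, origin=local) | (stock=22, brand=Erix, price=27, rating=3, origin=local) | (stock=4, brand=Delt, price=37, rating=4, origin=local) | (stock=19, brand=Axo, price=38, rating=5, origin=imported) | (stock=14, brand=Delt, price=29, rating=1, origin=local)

The common property of the 'Match' items is: origin is imported AND price ≥ 3. No 'No match' item has it.

No match, No match, No match, Match, No match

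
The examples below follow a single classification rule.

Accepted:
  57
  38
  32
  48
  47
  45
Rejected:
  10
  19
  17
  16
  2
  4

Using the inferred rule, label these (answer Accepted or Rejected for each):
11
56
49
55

Rejected, Accepted, Accepted, Accepted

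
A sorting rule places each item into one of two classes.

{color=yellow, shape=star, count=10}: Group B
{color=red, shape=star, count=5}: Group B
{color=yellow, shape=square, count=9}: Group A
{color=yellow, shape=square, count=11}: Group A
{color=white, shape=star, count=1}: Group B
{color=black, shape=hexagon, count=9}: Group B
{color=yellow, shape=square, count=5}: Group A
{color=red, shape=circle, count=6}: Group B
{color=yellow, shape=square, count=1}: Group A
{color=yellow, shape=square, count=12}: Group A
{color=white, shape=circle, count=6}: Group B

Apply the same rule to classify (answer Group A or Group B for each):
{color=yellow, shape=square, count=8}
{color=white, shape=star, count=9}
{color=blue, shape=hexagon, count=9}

The simplest hypothesis consistent with all the labels is: shape is square.
{color=yellow, shape=square, count=8}: Group A (shape is square).
{color=white, shape=star, count=9}: Group B (shape is star).
{color=blue, shape=hexagon, count=9}: Group B (shape is hexagon).

Group A, Group B, Group B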